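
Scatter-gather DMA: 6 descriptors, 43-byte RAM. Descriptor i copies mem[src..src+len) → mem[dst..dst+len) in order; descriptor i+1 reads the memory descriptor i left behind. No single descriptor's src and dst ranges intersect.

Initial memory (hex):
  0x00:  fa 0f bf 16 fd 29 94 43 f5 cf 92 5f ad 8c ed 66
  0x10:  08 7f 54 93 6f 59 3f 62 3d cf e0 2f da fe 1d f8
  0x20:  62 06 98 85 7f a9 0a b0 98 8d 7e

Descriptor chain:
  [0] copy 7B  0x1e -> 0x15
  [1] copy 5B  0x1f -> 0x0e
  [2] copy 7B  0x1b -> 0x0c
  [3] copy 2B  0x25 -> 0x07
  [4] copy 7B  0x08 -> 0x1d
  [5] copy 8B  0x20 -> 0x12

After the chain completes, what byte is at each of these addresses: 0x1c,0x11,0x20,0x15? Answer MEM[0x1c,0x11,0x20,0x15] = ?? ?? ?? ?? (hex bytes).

MEM[0x1c,0x11,0x20,0x15] = da 62 5f fe

  after D0: wrote 7B at 0x15 = 1df8620698857f
  after D1: wrote 5B at 0x0e = f862069885
  after D2: wrote 7B at 0x0c = 7fdafe1df86206
  after D3: wrote 2B at 0x07 = a90a
  after D4: wrote 7B at 0x1d = 0acf925f7fdafe
  after D5: wrote 8B at 0x12 = 5f7fdafe7fa90ab0
query mem[0x1c]=0xda, mem[0x11]=0x62, mem[0x20]=0x5f, mem[0x15]=0xfe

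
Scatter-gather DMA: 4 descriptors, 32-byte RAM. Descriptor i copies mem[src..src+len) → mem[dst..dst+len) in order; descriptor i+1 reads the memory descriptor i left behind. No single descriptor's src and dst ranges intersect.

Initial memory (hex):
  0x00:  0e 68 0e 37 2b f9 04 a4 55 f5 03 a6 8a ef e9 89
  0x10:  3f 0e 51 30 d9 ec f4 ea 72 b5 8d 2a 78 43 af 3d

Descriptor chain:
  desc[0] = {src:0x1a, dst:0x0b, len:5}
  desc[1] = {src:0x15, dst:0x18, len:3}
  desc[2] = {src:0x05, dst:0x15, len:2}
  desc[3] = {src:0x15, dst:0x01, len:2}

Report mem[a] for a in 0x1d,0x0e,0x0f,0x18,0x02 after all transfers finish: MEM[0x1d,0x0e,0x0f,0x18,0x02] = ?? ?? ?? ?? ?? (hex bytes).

MEM[0x1d,0x0e,0x0f,0x18,0x02] = 43 43 af ec 04

  after D0: wrote 5B at 0x0b = 8d2a7843af
  after D1: wrote 3B at 0x18 = ecf4ea
  after D2: wrote 2B at 0x15 = f904
  after D3: wrote 2B at 0x01 = f904
query mem[0x1d]=0x43, mem[0x0e]=0x43, mem[0x0f]=0xaf, mem[0x18]=0xec, mem[0x02]=0x04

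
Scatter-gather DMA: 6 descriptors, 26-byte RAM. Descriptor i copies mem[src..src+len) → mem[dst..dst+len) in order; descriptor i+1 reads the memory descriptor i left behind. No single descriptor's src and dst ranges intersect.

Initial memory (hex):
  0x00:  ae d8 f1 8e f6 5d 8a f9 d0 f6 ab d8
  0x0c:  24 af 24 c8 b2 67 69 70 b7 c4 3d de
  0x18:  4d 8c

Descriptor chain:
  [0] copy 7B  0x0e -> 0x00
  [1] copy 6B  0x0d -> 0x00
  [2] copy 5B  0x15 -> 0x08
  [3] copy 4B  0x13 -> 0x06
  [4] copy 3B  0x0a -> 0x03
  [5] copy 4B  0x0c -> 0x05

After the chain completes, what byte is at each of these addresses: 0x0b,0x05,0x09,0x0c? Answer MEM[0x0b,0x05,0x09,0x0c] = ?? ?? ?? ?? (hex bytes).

#0 dst[0x00+7] := {0x24,0xc8,0xb2,0x67,0x69,0x70,0xb7}
#1 dst[0x00+6] := {0xaf,0x24,0xc8,0xb2,0x67,0x69}
#2 dst[0x08+5] := {0xc4,0x3d,0xde,0x4d,0x8c}
#3 dst[0x06+4] := {0x70,0xb7,0xc4,0x3d}
#4 dst[0x03+3] := {0xde,0x4d,0x8c}
#5 dst[0x05+4] := {0x8c,0xaf,0x24,0xc8}
query mem[0x0b]=0x4d, mem[0x05]=0x8c, mem[0x09]=0x3d, mem[0x0c]=0x8c

MEM[0x0b,0x05,0x09,0x0c] = 4d 8c 3d 8c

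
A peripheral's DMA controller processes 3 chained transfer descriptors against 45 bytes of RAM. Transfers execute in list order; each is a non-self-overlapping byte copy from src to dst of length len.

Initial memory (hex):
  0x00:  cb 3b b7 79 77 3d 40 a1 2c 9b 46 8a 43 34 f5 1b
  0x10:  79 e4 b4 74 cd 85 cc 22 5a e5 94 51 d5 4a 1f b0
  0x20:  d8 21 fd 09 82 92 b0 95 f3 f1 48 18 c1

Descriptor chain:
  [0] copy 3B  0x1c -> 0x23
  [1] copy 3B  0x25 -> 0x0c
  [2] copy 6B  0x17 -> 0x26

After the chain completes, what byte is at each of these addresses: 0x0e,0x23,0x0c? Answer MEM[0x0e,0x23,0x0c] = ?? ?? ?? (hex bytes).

#0 dst[0x23+3] := {0xd5,0x4a,0x1f}
#1 dst[0x0c+3] := {0x1f,0xb0,0x95}
#2 dst[0x26+6] := {0x22,0x5a,0xe5,0x94,0x51,0xd5}
query mem[0x0e]=0x95, mem[0x23]=0xd5, mem[0x0c]=0x1f

MEM[0x0e,0x23,0x0c] = 95 d5 1f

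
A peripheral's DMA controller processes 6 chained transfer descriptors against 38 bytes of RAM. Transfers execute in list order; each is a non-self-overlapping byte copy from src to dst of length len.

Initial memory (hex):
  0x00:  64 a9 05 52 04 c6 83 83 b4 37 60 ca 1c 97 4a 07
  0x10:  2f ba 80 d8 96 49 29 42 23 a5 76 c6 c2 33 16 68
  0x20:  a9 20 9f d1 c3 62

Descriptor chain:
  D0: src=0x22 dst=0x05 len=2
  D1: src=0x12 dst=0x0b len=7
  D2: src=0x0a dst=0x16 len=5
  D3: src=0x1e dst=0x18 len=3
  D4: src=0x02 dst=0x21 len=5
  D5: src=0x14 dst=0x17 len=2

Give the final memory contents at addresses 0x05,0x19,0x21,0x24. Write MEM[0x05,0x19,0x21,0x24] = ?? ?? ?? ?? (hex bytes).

MEM[0x05,0x19,0x21,0x24] = 9f 68 05 9f

[0] 0x22->0x05 len=2 : 9f d1
[1] 0x12->0x0b len=7 : 80 d8 96 49 29 42 23
[2] 0x0a->0x16 len=5 : 60 80 d8 96 49
[3] 0x1e->0x18 len=3 : 16 68 a9
[4] 0x02->0x21 len=5 : 05 52 04 9f d1
[5] 0x14->0x17 len=2 : 96 49
query mem[0x05]=0x9f, mem[0x19]=0x68, mem[0x21]=0x05, mem[0x24]=0x9f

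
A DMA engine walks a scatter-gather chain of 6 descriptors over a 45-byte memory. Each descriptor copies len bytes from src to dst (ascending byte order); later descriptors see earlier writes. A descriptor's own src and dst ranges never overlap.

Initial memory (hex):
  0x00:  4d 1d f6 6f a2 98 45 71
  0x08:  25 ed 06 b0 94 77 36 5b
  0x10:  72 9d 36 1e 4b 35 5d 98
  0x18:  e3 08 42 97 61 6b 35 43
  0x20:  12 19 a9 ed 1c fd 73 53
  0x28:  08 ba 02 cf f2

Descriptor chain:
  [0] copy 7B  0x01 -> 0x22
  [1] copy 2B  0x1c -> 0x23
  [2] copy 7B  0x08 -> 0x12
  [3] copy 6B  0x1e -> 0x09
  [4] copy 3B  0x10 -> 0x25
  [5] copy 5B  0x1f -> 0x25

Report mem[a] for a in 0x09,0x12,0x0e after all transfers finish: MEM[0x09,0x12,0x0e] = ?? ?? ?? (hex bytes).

MEM[0x09,0x12,0x0e] = 35 25 61

D0: mem[0x22..0x28] <- [1d f6 6f a2 98 45 71]
D1: mem[0x23..0x24] <- [61 6b]
D2: mem[0x12..0x18] <- [25 ed 06 b0 94 77 36]
D3: mem[0x09..0x0e] <- [35 43 12 19 1d 61]
D4: mem[0x25..0x27] <- [72 9d 25]
D5: mem[0x25..0x29] <- [43 12 19 1d 61]
query mem[0x09]=0x35, mem[0x12]=0x25, mem[0x0e]=0x61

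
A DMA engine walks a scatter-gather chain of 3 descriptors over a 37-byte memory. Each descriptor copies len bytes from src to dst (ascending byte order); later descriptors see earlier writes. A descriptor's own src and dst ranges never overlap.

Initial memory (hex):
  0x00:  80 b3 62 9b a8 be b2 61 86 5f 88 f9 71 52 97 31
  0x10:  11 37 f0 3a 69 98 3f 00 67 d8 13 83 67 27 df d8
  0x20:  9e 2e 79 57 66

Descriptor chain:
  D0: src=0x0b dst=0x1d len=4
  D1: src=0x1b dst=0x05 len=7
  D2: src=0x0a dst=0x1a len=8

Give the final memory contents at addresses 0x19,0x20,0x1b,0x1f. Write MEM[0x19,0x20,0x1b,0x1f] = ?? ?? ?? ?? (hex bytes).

[0] 0x0b->0x1d len=4 : f9 71 52 97
[1] 0x1b->0x05 len=7 : 83 67 f9 71 52 97 2e
[2] 0x0a->0x1a len=8 : 97 2e 71 52 97 31 11 37
query mem[0x19]=0xd8, mem[0x20]=0x11, mem[0x1b]=0x2e, mem[0x1f]=0x31

MEM[0x19,0x20,0x1b,0x1f] = d8 11 2e 31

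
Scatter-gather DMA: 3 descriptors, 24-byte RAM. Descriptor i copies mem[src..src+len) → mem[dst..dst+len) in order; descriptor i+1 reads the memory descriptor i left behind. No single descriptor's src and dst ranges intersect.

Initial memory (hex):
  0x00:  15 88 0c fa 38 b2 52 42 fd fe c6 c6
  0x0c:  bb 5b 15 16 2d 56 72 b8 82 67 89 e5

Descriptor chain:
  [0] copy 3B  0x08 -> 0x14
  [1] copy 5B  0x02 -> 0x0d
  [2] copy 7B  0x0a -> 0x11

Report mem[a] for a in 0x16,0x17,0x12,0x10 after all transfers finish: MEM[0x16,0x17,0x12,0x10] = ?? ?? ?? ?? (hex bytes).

MEM[0x16,0x17,0x12,0x10] = 38 b2 c6 b2

[0] 0x08->0x14 len=3 : fd fe c6
[1] 0x02->0x0d len=5 : 0c fa 38 b2 52
[2] 0x0a->0x11 len=7 : c6 c6 bb 0c fa 38 b2
query mem[0x16]=0x38, mem[0x17]=0xb2, mem[0x12]=0xc6, mem[0x10]=0xb2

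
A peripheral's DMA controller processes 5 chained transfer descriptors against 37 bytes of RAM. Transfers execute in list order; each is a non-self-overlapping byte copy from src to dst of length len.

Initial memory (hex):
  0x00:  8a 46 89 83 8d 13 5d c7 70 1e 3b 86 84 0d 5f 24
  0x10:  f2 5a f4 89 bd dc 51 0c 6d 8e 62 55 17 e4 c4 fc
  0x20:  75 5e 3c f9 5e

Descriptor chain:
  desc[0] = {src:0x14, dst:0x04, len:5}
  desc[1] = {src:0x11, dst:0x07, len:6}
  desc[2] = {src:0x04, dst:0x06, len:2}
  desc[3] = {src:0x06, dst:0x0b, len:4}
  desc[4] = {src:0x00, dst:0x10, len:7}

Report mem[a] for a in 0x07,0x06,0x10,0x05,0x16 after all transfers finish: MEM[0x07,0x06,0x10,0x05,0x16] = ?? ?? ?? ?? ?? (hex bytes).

D0: mem[0x04..0x08] <- [bd dc 51 0c 6d]
D1: mem[0x07..0x0c] <- [5a f4 89 bd dc 51]
D2: mem[0x06..0x07] <- [bd dc]
D3: mem[0x0b..0x0e] <- [bd dc f4 89]
D4: mem[0x10..0x16] <- [8a 46 89 83 bd dc bd]
query mem[0x07]=0xdc, mem[0x06]=0xbd, mem[0x10]=0x8a, mem[0x05]=0xdc, mem[0x16]=0xbd

MEM[0x07,0x06,0x10,0x05,0x16] = dc bd 8a dc bd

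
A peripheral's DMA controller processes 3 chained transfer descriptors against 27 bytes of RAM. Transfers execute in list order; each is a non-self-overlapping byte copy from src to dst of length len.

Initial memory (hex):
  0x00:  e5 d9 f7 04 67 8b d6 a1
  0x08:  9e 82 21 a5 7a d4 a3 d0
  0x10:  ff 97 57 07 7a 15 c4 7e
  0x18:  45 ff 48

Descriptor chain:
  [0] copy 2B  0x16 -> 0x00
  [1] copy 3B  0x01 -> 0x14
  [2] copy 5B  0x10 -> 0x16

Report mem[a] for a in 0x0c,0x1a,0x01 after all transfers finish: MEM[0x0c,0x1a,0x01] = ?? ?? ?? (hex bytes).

  after D0: wrote 2B at 0x00 = c47e
  after D1: wrote 3B at 0x14 = 7ef704
  after D2: wrote 5B at 0x16 = ff9757077e
query mem[0x0c]=0x7a, mem[0x1a]=0x7e, mem[0x01]=0x7e

MEM[0x0c,0x1a,0x01] = 7a 7e 7e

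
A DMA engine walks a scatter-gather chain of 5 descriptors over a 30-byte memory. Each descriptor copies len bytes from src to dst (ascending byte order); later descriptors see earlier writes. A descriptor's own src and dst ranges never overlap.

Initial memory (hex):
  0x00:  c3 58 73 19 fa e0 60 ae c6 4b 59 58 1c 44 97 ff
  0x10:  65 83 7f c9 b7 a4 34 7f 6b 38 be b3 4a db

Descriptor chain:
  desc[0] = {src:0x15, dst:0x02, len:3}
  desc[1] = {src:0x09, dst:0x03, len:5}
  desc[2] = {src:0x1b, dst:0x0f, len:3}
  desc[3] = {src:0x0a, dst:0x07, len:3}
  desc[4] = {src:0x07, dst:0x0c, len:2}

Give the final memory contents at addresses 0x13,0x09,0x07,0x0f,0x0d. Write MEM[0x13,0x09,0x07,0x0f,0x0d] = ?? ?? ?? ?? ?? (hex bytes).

[0] 0x15->0x02 len=3 : a4 34 7f
[1] 0x09->0x03 len=5 : 4b 59 58 1c 44
[2] 0x1b->0x0f len=3 : b3 4a db
[3] 0x0a->0x07 len=3 : 59 58 1c
[4] 0x07->0x0c len=2 : 59 58
query mem[0x13]=0xc9, mem[0x09]=0x1c, mem[0x07]=0x59, mem[0x0f]=0xb3, mem[0x0d]=0x58

MEM[0x13,0x09,0x07,0x0f,0x0d] = c9 1c 59 b3 58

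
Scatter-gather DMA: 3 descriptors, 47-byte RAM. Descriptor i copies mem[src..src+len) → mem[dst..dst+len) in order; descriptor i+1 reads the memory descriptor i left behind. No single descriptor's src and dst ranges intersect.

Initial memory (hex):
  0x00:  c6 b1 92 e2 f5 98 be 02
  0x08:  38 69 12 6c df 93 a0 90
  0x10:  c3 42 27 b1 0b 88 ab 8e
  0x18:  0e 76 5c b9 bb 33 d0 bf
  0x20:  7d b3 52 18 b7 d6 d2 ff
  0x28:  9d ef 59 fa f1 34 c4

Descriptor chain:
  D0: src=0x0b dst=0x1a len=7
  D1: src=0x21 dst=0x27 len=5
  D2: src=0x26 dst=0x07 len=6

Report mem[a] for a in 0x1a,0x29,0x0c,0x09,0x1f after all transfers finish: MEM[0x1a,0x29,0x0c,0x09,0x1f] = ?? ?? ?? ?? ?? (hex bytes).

D0: mem[0x1a..0x20] <- [6c df 93 a0 90 c3 42]
D1: mem[0x27..0x2b] <- [b3 52 18 b7 d6]
D2: mem[0x07..0x0c] <- [d2 b3 52 18 b7 d6]
query mem[0x1a]=0x6c, mem[0x29]=0x18, mem[0x0c]=0xd6, mem[0x09]=0x52, mem[0x1f]=0xc3

MEM[0x1a,0x29,0x0c,0x09,0x1f] = 6c 18 d6 52 c3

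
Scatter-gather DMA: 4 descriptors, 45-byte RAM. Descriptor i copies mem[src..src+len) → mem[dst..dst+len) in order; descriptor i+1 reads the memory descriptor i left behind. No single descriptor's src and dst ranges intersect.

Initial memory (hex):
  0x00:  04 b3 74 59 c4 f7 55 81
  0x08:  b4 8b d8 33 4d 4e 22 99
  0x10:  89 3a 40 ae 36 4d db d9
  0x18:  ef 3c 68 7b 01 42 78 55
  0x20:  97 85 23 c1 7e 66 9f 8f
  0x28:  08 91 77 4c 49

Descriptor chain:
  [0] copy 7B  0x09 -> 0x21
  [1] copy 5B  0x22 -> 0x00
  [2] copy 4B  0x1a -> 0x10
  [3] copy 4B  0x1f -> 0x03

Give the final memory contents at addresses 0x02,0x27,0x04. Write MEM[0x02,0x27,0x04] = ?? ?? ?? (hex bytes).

  after D0: wrote 7B at 0x21 = 8bd8334d4e2299
  after D1: wrote 5B at 0x00 = d8334d4e22
  after D2: wrote 4B at 0x10 = 687b0142
  after D3: wrote 4B at 0x03 = 55978bd8
query mem[0x02]=0x4d, mem[0x27]=0x99, mem[0x04]=0x97

MEM[0x02,0x27,0x04] = 4d 99 97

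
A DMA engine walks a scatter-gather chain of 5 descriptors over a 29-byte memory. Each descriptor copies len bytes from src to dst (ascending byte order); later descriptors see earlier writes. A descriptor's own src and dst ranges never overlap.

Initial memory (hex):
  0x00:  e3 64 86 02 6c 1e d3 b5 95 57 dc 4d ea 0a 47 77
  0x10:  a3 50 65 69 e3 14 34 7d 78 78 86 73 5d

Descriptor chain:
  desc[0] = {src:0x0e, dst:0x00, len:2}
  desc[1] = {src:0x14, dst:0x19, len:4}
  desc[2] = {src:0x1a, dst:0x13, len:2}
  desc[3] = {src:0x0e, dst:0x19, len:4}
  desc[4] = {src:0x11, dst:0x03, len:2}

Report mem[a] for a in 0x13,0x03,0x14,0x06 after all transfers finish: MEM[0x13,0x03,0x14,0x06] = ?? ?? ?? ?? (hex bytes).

D0: mem[0x00..0x01] <- [47 77]
D1: mem[0x19..0x1c] <- [e3 14 34 7d]
D2: mem[0x13..0x14] <- [14 34]
D3: mem[0x19..0x1c] <- [47 77 a3 50]
D4: mem[0x03..0x04] <- [50 65]
query mem[0x13]=0x14, mem[0x03]=0x50, mem[0x14]=0x34, mem[0x06]=0xd3

MEM[0x13,0x03,0x14,0x06] = 14 50 34 d3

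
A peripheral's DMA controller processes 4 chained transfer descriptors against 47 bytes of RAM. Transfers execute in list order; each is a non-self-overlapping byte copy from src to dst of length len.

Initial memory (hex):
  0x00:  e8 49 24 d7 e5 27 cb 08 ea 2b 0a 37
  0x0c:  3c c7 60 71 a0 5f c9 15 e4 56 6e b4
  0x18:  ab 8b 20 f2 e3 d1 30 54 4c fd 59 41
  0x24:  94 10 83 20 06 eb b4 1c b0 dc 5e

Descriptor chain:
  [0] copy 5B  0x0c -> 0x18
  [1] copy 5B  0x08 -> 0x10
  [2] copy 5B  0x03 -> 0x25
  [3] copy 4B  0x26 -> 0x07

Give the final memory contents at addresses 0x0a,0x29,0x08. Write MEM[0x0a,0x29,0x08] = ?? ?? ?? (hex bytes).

MEM[0x0a,0x29,0x08] = 08 08 27

  after D0: wrote 5B at 0x18 = 3cc76071a0
  after D1: wrote 5B at 0x10 = ea2b0a373c
  after D2: wrote 5B at 0x25 = d7e527cb08
  after D3: wrote 4B at 0x07 = e527cb08
query mem[0x0a]=0x08, mem[0x29]=0x08, mem[0x08]=0x27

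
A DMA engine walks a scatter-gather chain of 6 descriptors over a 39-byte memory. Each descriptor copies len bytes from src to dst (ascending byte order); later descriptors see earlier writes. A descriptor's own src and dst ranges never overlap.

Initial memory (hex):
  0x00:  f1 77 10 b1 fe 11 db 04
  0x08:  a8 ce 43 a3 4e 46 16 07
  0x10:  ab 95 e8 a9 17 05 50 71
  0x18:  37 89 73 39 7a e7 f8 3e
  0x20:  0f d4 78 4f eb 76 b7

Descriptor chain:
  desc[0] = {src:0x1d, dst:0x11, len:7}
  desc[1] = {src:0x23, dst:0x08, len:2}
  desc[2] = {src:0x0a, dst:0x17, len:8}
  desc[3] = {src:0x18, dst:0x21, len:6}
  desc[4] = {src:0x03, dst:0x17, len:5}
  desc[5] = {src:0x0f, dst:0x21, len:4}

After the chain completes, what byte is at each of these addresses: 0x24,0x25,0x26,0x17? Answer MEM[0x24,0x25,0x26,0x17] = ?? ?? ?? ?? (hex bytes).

MEM[0x24,0x25,0x26,0x17] = f8 07 ab b1

[0] 0x1d->0x11 len=7 : e7 f8 3e 0f d4 78 4f
[1] 0x23->0x08 len=2 : 4f eb
[2] 0x0a->0x17 len=8 : 43 a3 4e 46 16 07 ab e7
[3] 0x18->0x21 len=6 : a3 4e 46 16 07 ab
[4] 0x03->0x17 len=5 : b1 fe 11 db 04
[5] 0x0f->0x21 len=4 : 07 ab e7 f8
query mem[0x24]=0xf8, mem[0x25]=0x07, mem[0x26]=0xab, mem[0x17]=0xb1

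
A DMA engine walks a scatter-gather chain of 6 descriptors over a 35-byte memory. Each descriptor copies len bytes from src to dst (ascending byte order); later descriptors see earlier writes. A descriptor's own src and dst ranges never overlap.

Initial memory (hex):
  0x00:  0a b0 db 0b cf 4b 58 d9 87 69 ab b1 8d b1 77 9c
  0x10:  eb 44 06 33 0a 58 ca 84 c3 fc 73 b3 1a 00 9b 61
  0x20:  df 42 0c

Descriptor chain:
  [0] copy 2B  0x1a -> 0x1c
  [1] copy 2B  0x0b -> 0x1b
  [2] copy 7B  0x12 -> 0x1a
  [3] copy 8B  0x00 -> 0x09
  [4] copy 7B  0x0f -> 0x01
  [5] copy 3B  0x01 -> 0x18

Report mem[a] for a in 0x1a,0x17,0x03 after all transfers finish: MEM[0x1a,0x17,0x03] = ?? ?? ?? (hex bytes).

MEM[0x1a,0x17,0x03] = 44 84 44

  after D0: wrote 2B at 0x1c = 73b3
  after D1: wrote 2B at 0x1b = b18d
  after D2: wrote 7B at 0x1a = 06330a58ca84c3
  after D3: wrote 8B at 0x09 = 0ab0db0bcf4b58d9
  after D4: wrote 7B at 0x01 = 58d94406330a58
  after D5: wrote 3B at 0x18 = 58d944
query mem[0x1a]=0x44, mem[0x17]=0x84, mem[0x03]=0x44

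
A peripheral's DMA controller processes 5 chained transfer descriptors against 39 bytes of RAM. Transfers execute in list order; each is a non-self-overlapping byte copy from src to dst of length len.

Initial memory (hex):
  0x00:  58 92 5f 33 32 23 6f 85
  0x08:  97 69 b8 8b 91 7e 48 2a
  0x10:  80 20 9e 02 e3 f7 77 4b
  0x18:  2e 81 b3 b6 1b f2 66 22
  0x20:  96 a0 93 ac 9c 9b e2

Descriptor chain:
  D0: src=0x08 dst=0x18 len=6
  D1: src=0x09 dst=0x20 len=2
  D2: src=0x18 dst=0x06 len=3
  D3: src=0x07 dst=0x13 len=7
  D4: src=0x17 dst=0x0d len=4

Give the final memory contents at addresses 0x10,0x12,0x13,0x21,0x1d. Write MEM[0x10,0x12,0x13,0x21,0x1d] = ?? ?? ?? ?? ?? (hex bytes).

#0 dst[0x18+6] := {0x97,0x69,0xb8,0x8b,0x91,0x7e}
#1 dst[0x20+2] := {0x69,0xb8}
#2 dst[0x06+3] := {0x97,0x69,0xb8}
#3 dst[0x13+7] := {0x69,0xb8,0x69,0xb8,0x8b,0x91,0x7e}
#4 dst[0x0d+4] := {0x8b,0x91,0x7e,0xb8}
query mem[0x10]=0xb8, mem[0x12]=0x9e, mem[0x13]=0x69, mem[0x21]=0xb8, mem[0x1d]=0x7e

MEM[0x10,0x12,0x13,0x21,0x1d] = b8 9e 69 b8 7e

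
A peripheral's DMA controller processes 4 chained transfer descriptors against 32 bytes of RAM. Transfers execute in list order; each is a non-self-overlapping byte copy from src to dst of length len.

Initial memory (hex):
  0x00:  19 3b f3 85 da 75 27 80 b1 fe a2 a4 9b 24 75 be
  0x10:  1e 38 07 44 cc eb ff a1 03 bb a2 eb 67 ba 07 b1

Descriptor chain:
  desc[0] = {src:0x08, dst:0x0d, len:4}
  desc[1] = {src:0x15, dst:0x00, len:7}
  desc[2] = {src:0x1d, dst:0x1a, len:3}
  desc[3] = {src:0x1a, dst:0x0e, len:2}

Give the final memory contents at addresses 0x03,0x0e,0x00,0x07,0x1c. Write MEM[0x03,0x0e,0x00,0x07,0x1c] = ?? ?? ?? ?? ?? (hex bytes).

MEM[0x03,0x0e,0x00,0x07,0x1c] = 03 ba eb 80 b1

D0: mem[0x0d..0x10] <- [b1 fe a2 a4]
D1: mem[0x00..0x06] <- [eb ff a1 03 bb a2 eb]
D2: mem[0x1a..0x1c] <- [ba 07 b1]
D3: mem[0x0e..0x0f] <- [ba 07]
query mem[0x03]=0x03, mem[0x0e]=0xba, mem[0x00]=0xeb, mem[0x07]=0x80, mem[0x1c]=0xb1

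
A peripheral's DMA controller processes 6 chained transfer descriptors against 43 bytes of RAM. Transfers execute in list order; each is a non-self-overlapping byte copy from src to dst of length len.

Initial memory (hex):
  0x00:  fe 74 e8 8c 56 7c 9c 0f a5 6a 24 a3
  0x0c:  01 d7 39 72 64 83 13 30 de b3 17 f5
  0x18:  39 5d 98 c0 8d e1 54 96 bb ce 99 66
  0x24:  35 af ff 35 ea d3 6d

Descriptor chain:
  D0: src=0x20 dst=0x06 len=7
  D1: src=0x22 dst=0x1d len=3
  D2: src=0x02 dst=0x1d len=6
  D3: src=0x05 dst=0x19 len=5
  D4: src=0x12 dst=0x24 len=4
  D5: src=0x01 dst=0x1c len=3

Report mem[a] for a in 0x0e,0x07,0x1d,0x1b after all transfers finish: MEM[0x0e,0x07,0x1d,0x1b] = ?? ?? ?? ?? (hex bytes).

MEM[0x0e,0x07,0x1d,0x1b] = 39 ce e8 ce

[0] 0x20->0x06 len=7 : bb ce 99 66 35 af ff
[1] 0x22->0x1d len=3 : 99 66 35
[2] 0x02->0x1d len=6 : e8 8c 56 7c bb ce
[3] 0x05->0x19 len=5 : 7c bb ce 99 66
[4] 0x12->0x24 len=4 : 13 30 de b3
[5] 0x01->0x1c len=3 : 74 e8 8c
query mem[0x0e]=0x39, mem[0x07]=0xce, mem[0x1d]=0xe8, mem[0x1b]=0xce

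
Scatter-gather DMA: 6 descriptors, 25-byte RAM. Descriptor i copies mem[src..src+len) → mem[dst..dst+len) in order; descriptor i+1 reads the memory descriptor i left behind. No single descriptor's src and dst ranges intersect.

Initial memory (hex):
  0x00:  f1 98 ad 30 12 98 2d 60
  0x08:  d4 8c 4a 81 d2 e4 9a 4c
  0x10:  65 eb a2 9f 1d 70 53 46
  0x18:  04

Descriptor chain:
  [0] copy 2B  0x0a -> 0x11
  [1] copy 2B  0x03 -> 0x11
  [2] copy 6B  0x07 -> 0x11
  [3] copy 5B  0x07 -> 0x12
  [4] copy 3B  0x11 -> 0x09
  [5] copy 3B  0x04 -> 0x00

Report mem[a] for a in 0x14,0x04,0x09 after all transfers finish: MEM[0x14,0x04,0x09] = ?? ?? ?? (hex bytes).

[0] 0x0a->0x11 len=2 : 4a 81
[1] 0x03->0x11 len=2 : 30 12
[2] 0x07->0x11 len=6 : 60 d4 8c 4a 81 d2
[3] 0x07->0x12 len=5 : 60 d4 8c 4a 81
[4] 0x11->0x09 len=3 : 60 60 d4
[5] 0x04->0x00 len=3 : 12 98 2d
query mem[0x14]=0x8c, mem[0x04]=0x12, mem[0x09]=0x60

MEM[0x14,0x04,0x09] = 8c 12 60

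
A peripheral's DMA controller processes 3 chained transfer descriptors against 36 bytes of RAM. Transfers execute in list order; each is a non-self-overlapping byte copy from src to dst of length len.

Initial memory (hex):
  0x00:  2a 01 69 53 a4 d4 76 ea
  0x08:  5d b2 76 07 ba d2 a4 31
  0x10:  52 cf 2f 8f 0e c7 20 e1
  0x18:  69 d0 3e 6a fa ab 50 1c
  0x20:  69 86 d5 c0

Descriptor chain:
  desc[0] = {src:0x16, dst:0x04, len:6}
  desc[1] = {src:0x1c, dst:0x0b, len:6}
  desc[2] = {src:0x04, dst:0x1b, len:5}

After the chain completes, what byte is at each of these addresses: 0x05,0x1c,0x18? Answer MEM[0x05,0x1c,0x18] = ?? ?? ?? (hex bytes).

D0: mem[0x04..0x09] <- [20 e1 69 d0 3e 6a]
D1: mem[0x0b..0x10] <- [fa ab 50 1c 69 86]
D2: mem[0x1b..0x1f] <- [20 e1 69 d0 3e]
query mem[0x05]=0xe1, mem[0x1c]=0xe1, mem[0x18]=0x69

MEM[0x05,0x1c,0x18] = e1 e1 69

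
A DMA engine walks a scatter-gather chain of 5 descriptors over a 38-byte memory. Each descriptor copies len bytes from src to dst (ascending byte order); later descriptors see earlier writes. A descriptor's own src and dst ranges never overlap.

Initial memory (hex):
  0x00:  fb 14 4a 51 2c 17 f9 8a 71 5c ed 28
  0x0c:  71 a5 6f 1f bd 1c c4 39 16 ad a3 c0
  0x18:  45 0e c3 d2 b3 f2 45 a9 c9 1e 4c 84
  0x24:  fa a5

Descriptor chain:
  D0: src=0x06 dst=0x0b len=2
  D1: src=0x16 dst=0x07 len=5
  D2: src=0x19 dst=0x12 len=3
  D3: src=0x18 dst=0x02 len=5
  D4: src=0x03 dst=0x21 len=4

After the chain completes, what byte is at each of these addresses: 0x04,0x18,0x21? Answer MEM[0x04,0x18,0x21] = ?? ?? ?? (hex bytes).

D0: mem[0x0b..0x0c] <- [f9 8a]
D1: mem[0x07..0x0b] <- [a3 c0 45 0e c3]
D2: mem[0x12..0x14] <- [0e c3 d2]
D3: mem[0x02..0x06] <- [45 0e c3 d2 b3]
D4: mem[0x21..0x24] <- [0e c3 d2 b3]
query mem[0x04]=0xc3, mem[0x18]=0x45, mem[0x21]=0x0e

MEM[0x04,0x18,0x21] = c3 45 0e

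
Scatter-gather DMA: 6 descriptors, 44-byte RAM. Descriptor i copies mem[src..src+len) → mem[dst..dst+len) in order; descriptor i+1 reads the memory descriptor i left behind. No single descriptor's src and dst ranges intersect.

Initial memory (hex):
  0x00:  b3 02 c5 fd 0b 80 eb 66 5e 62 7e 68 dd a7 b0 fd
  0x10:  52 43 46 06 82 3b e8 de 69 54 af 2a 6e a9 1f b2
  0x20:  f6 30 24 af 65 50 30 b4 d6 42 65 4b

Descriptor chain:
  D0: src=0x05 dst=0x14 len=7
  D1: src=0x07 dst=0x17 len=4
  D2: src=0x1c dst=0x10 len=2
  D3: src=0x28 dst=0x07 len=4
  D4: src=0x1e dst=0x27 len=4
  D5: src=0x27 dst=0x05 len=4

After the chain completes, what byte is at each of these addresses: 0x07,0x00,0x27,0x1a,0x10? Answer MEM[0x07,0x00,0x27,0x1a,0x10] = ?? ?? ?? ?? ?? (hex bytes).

D0: mem[0x14..0x1a] <- [80 eb 66 5e 62 7e 68]
D1: mem[0x17..0x1a] <- [66 5e 62 7e]
D2: mem[0x10..0x11] <- [6e a9]
D3: mem[0x07..0x0a] <- [d6 42 65 4b]
D4: mem[0x27..0x2a] <- [1f b2 f6 30]
D5: mem[0x05..0x08] <- [1f b2 f6 30]
query mem[0x07]=0xf6, mem[0x00]=0xb3, mem[0x27]=0x1f, mem[0x1a]=0x7e, mem[0x10]=0x6e

MEM[0x07,0x00,0x27,0x1a,0x10] = f6 b3 1f 7e 6e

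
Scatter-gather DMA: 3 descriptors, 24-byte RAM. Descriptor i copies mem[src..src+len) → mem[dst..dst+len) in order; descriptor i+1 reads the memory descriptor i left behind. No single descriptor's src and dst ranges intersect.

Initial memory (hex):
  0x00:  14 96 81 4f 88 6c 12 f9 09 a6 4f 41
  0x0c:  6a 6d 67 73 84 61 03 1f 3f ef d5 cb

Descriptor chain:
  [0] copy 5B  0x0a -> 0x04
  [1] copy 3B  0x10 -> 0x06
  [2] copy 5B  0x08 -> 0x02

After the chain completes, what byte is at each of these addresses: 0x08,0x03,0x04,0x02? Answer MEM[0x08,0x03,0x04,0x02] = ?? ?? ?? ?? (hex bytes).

MEM[0x08,0x03,0x04,0x02] = 03 a6 4f 03

  after D0: wrote 5B at 0x04 = 4f416a6d67
  after D1: wrote 3B at 0x06 = 846103
  after D2: wrote 5B at 0x02 = 03a64f416a
query mem[0x08]=0x03, mem[0x03]=0xa6, mem[0x04]=0x4f, mem[0x02]=0x03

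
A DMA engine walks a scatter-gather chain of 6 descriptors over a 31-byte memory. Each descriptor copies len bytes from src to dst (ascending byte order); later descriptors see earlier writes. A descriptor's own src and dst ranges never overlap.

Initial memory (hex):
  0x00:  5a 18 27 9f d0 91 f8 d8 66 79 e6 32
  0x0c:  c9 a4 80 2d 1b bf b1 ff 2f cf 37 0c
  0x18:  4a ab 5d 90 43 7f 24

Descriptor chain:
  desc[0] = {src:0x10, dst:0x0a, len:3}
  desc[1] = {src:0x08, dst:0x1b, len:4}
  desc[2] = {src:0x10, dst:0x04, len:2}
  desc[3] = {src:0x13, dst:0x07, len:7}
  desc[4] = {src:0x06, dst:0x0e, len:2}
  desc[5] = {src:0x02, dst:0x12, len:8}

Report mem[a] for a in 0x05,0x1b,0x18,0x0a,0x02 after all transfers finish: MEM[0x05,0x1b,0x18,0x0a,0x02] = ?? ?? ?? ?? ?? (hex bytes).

#0 dst[0x0a+3] := {0x1b,0xbf,0xb1}
#1 dst[0x1b+4] := {0x66,0x79,0x1b,0xbf}
#2 dst[0x04+2] := {0x1b,0xbf}
#3 dst[0x07+7] := {0xff,0x2f,0xcf,0x37,0x0c,0x4a,0xab}
#4 dst[0x0e+2] := {0xf8,0xff}
#5 dst[0x12+8] := {0x27,0x9f,0x1b,0xbf,0xf8,0xff,0x2f,0xcf}
query mem[0x05]=0xbf, mem[0x1b]=0x66, mem[0x18]=0x2f, mem[0x0a]=0x37, mem[0x02]=0x27

MEM[0x05,0x1b,0x18,0x0a,0x02] = bf 66 2f 37 27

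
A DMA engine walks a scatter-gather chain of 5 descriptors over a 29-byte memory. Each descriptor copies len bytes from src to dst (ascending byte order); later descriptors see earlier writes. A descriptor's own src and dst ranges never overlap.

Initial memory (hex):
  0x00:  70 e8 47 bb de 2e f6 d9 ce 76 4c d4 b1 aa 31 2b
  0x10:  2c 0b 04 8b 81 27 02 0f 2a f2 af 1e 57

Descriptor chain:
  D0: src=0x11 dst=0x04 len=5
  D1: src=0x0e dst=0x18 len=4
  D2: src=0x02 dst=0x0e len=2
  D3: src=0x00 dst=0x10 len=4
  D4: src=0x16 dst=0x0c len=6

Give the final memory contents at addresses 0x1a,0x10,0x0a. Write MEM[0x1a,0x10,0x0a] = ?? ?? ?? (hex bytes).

  after D0: wrote 5B at 0x04 = 0b048b8127
  after D1: wrote 4B at 0x18 = 312b2c0b
  after D2: wrote 2B at 0x0e = 47bb
  after D3: wrote 4B at 0x10 = 70e847bb
  after D4: wrote 6B at 0x0c = 020f312b2c0b
query mem[0x1a]=0x2c, mem[0x10]=0x2c, mem[0x0a]=0x4c

MEM[0x1a,0x10,0x0a] = 2c 2c 4c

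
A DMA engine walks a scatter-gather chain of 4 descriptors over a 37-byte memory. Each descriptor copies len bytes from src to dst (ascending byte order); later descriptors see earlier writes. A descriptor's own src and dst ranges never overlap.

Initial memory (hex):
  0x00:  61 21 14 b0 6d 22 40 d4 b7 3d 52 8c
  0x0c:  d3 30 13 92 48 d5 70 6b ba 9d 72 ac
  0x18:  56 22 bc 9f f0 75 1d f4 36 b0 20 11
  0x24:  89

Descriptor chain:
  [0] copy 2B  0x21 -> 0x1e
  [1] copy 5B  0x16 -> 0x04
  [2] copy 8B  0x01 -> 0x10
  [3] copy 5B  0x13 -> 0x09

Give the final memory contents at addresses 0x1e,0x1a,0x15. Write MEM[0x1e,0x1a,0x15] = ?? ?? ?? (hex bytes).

#0 dst[0x1e+2] := {0xb0,0x20}
#1 dst[0x04+5] := {0x72,0xac,0x56,0x22,0xbc}
#2 dst[0x10+8] := {0x21,0x14,0xb0,0x72,0xac,0x56,0x22,0xbc}
#3 dst[0x09+5] := {0x72,0xac,0x56,0x22,0xbc}
query mem[0x1e]=0xb0, mem[0x1a]=0xbc, mem[0x15]=0x56

MEM[0x1e,0x1a,0x15] = b0 bc 56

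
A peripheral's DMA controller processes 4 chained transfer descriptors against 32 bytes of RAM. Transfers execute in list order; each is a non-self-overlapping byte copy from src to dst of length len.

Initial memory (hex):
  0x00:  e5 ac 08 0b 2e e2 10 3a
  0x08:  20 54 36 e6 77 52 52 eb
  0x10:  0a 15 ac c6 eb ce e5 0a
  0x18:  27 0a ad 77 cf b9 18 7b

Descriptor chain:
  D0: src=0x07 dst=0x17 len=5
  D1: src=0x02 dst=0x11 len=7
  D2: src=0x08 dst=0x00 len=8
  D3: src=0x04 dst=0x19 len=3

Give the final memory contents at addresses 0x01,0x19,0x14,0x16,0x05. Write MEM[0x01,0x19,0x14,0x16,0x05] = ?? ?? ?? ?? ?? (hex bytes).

MEM[0x01,0x19,0x14,0x16,0x05] = 54 77 e2 3a 52

D0: mem[0x17..0x1b] <- [3a 20 54 36 e6]
D1: mem[0x11..0x17] <- [08 0b 2e e2 10 3a 20]
D2: mem[0x00..0x07] <- [20 54 36 e6 77 52 52 eb]
D3: mem[0x19..0x1b] <- [77 52 52]
query mem[0x01]=0x54, mem[0x19]=0x77, mem[0x14]=0xe2, mem[0x16]=0x3a, mem[0x05]=0x52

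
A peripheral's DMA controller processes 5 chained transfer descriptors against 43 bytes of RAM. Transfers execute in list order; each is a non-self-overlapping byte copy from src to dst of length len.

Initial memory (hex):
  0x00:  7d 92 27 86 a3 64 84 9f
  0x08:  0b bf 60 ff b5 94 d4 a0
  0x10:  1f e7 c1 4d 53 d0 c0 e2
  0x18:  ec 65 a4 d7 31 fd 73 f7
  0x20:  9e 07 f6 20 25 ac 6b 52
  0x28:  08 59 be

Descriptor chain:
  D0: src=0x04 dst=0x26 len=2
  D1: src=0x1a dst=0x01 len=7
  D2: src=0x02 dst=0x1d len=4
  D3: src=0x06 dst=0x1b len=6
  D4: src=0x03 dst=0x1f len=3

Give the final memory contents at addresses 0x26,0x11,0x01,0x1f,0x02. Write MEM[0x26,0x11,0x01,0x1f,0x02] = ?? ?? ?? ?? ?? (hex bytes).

#0 dst[0x26+2] := {0xa3,0x64}
#1 dst[0x01+7] := {0xa4,0xd7,0x31,0xfd,0x73,0xf7,0x9e}
#2 dst[0x1d+4] := {0xd7,0x31,0xfd,0x73}
#3 dst[0x1b+6] := {0xf7,0x9e,0x0b,0xbf,0x60,0xff}
#4 dst[0x1f+3] := {0x31,0xfd,0x73}
query mem[0x26]=0xa3, mem[0x11]=0xe7, mem[0x01]=0xa4, mem[0x1f]=0x31, mem[0x02]=0xd7

MEM[0x26,0x11,0x01,0x1f,0x02] = a3 e7 a4 31 d7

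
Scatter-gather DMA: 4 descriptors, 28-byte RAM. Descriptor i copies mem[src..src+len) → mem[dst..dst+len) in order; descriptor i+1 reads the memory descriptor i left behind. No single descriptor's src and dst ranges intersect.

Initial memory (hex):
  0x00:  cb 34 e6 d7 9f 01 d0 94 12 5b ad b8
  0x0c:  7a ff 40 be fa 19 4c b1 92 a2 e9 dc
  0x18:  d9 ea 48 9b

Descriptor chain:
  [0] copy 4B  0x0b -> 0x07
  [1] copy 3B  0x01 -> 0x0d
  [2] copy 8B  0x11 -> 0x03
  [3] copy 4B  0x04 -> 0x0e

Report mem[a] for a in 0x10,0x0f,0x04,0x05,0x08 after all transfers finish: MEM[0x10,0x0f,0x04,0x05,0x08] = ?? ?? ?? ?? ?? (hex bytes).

[0] 0x0b->0x07 len=4 : b8 7a ff 40
[1] 0x01->0x0d len=3 : 34 e6 d7
[2] 0x11->0x03 len=8 : 19 4c b1 92 a2 e9 dc d9
[3] 0x04->0x0e len=4 : 4c b1 92 a2
query mem[0x10]=0x92, mem[0x0f]=0xb1, mem[0x04]=0x4c, mem[0x05]=0xb1, mem[0x08]=0xe9

MEM[0x10,0x0f,0x04,0x05,0x08] = 92 b1 4c b1 e9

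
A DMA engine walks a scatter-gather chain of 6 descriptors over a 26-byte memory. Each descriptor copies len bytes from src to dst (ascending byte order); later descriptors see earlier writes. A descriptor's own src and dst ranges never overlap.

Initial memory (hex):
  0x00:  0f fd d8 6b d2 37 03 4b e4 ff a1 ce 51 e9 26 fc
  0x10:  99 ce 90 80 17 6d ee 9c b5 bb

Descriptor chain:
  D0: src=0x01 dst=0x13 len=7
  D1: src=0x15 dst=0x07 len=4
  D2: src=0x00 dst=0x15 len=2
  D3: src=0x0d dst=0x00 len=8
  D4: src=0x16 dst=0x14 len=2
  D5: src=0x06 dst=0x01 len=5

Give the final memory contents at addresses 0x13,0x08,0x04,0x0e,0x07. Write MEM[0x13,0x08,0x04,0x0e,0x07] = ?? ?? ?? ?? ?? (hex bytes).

[0] 0x01->0x13 len=7 : fd d8 6b d2 37 03 4b
[1] 0x15->0x07 len=4 : 6b d2 37 03
[2] 0x00->0x15 len=2 : 0f fd
[3] 0x0d->0x00 len=8 : e9 26 fc 99 ce 90 fd d8
[4] 0x16->0x14 len=2 : fd 37
[5] 0x06->0x01 len=5 : fd d8 d2 37 03
query mem[0x13]=0xfd, mem[0x08]=0xd2, mem[0x04]=0x37, mem[0x0e]=0x26, mem[0x07]=0xd8

MEM[0x13,0x08,0x04,0x0e,0x07] = fd d2 37 26 d8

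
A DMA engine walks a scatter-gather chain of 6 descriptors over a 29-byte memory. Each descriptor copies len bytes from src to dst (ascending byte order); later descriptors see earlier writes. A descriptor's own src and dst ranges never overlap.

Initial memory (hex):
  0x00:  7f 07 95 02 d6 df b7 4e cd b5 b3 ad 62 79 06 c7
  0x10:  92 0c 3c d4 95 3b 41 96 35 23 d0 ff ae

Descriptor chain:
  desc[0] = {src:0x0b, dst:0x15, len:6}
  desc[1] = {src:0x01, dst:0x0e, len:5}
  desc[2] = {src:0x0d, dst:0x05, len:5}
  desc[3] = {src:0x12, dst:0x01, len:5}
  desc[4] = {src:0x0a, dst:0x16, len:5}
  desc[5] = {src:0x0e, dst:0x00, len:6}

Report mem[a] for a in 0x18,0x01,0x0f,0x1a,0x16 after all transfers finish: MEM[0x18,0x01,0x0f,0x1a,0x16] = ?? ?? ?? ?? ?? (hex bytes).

[0] 0x0b->0x15 len=6 : ad 62 79 06 c7 92
[1] 0x01->0x0e len=5 : 07 95 02 d6 df
[2] 0x0d->0x05 len=5 : 79 07 95 02 d6
[3] 0x12->0x01 len=5 : df d4 95 ad 62
[4] 0x0a->0x16 len=5 : b3 ad 62 79 07
[5] 0x0e->0x00 len=6 : 07 95 02 d6 df d4
query mem[0x18]=0x62, mem[0x01]=0x95, mem[0x0f]=0x95, mem[0x1a]=0x07, mem[0x16]=0xb3

MEM[0x18,0x01,0x0f,0x1a,0x16] = 62 95 95 07 b3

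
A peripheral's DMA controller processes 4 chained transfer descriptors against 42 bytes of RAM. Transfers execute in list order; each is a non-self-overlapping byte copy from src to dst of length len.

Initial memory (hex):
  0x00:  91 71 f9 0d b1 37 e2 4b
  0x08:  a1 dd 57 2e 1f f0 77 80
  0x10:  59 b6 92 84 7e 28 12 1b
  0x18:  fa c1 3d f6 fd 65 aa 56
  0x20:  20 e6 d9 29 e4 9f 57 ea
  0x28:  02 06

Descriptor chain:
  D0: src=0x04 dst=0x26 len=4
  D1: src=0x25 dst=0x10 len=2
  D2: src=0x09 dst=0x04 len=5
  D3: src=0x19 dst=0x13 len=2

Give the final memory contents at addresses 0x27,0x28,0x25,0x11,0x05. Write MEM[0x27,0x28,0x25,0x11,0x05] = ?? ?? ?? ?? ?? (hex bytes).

#0 dst[0x26+4] := {0xb1,0x37,0xe2,0x4b}
#1 dst[0x10+2] := {0x9f,0xb1}
#2 dst[0x04+5] := {0xdd,0x57,0x2e,0x1f,0xf0}
#3 dst[0x13+2] := {0xc1,0x3d}
query mem[0x27]=0x37, mem[0x28]=0xe2, mem[0x25]=0x9f, mem[0x11]=0xb1, mem[0x05]=0x57

MEM[0x27,0x28,0x25,0x11,0x05] = 37 e2 9f b1 57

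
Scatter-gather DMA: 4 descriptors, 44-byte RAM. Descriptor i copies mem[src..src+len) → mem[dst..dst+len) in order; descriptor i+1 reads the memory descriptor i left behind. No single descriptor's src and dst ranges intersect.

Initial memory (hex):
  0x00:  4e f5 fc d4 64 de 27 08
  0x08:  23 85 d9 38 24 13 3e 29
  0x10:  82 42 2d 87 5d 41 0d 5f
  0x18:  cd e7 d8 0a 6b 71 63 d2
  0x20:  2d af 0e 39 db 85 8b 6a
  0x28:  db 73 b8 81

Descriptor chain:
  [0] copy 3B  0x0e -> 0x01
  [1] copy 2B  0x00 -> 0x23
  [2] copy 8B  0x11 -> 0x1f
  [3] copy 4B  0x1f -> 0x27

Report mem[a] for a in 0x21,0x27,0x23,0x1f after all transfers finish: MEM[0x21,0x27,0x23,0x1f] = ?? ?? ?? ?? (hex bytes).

MEM[0x21,0x27,0x23,0x1f] = 87 42 41 42

[0] 0x0e->0x01 len=3 : 3e 29 82
[1] 0x00->0x23 len=2 : 4e 3e
[2] 0x11->0x1f len=8 : 42 2d 87 5d 41 0d 5f cd
[3] 0x1f->0x27 len=4 : 42 2d 87 5d
query mem[0x21]=0x87, mem[0x27]=0x42, mem[0x23]=0x41, mem[0x1f]=0x42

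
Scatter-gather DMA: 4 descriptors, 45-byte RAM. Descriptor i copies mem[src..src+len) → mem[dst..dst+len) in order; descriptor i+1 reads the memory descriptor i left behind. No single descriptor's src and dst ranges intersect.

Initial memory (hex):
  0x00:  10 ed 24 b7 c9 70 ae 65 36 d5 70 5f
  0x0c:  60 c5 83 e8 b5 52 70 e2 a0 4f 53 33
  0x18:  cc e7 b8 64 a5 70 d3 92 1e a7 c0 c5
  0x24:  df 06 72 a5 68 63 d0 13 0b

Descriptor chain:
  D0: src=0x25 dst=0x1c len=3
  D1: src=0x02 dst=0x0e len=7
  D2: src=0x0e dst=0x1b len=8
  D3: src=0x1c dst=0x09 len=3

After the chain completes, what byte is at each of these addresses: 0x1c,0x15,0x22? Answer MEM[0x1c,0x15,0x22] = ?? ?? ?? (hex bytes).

MEM[0x1c,0x15,0x22] = b7 4f 4f

[0] 0x25->0x1c len=3 : 06 72 a5
[1] 0x02->0x0e len=7 : 24 b7 c9 70 ae 65 36
[2] 0x0e->0x1b len=8 : 24 b7 c9 70 ae 65 36 4f
[3] 0x1c->0x09 len=3 : b7 c9 70
query mem[0x1c]=0xb7, mem[0x15]=0x4f, mem[0x22]=0x4f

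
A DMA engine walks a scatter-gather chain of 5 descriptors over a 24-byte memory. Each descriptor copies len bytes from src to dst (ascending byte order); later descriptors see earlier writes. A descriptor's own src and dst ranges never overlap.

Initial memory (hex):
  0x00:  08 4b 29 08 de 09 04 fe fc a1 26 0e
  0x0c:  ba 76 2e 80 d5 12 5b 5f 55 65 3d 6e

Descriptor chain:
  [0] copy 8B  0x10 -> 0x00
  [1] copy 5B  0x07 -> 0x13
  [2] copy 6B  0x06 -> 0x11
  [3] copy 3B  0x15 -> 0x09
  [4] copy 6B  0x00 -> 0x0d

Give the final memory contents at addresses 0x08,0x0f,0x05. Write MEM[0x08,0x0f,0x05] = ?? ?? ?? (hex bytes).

MEM[0x08,0x0f,0x05] = fc 5b 65

[0] 0x10->0x00 len=8 : d5 12 5b 5f 55 65 3d 6e
[1] 0x07->0x13 len=5 : 6e fc a1 26 0e
[2] 0x06->0x11 len=6 : 3d 6e fc a1 26 0e
[3] 0x15->0x09 len=3 : 26 0e 0e
[4] 0x00->0x0d len=6 : d5 12 5b 5f 55 65
query mem[0x08]=0xfc, mem[0x0f]=0x5b, mem[0x05]=0x65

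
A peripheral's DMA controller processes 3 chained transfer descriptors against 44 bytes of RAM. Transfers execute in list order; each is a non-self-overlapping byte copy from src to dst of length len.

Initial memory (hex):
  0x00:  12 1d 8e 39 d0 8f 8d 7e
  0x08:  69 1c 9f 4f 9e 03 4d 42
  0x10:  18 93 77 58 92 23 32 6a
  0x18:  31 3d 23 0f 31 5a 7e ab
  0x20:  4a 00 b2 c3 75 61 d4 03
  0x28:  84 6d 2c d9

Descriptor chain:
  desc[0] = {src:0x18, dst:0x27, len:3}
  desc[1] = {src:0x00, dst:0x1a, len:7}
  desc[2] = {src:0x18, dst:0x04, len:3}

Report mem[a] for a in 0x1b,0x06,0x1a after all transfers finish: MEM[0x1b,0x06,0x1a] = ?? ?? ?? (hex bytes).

MEM[0x1b,0x06,0x1a] = 1d 12 12

  after D0: wrote 3B at 0x27 = 313d23
  after D1: wrote 7B at 0x1a = 121d8e39d08f8d
  after D2: wrote 3B at 0x04 = 313d12
query mem[0x1b]=0x1d, mem[0x06]=0x12, mem[0x1a]=0x12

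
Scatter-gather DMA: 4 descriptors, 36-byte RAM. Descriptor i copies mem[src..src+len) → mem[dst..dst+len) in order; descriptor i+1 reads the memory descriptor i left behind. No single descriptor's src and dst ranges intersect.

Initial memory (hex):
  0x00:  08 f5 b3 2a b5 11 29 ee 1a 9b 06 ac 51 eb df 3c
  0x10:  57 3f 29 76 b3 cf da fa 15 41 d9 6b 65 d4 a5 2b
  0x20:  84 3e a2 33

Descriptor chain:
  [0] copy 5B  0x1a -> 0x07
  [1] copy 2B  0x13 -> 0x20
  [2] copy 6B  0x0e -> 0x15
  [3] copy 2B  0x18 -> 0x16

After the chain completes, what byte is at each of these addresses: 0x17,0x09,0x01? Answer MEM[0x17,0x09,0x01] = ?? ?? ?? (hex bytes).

D0: mem[0x07..0x0b] <- [d9 6b 65 d4 a5]
D1: mem[0x20..0x21] <- [76 b3]
D2: mem[0x15..0x1a] <- [df 3c 57 3f 29 76]
D3: mem[0x16..0x17] <- [3f 29]
query mem[0x17]=0x29, mem[0x09]=0x65, mem[0x01]=0xf5

MEM[0x17,0x09,0x01] = 29 65 f5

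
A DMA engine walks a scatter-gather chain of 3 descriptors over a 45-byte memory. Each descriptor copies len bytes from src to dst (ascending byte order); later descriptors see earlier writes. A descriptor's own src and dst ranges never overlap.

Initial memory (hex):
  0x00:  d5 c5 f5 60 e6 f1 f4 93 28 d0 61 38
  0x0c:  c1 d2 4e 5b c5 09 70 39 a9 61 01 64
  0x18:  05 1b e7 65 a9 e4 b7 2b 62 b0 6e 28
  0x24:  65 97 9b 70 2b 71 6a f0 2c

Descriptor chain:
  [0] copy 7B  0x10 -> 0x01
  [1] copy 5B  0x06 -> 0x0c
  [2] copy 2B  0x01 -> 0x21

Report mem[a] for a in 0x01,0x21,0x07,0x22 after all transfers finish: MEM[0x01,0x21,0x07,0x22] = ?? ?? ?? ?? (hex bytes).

#0 dst[0x01+7] := {0xc5,0x09,0x70,0x39,0xa9,0x61,0x01}
#1 dst[0x0c+5] := {0x61,0x01,0x28,0xd0,0x61}
#2 dst[0x21+2] := {0xc5,0x09}
query mem[0x01]=0xc5, mem[0x21]=0xc5, mem[0x07]=0x01, mem[0x22]=0x09

MEM[0x01,0x21,0x07,0x22] = c5 c5 01 09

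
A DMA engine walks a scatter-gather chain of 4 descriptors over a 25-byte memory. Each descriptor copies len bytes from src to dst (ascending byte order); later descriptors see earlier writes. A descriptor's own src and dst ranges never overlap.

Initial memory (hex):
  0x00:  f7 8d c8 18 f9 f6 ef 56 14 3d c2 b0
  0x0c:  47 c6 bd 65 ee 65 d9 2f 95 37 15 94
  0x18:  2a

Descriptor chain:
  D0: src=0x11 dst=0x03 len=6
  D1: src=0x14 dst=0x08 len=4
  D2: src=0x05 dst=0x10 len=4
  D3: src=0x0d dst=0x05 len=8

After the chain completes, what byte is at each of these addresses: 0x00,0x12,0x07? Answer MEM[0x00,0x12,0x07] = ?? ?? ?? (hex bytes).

MEM[0x00,0x12,0x07] = f7 37 65

D0: mem[0x03..0x08] <- [65 d9 2f 95 37 15]
D1: mem[0x08..0x0b] <- [95 37 15 94]
D2: mem[0x10..0x13] <- [2f 95 37 95]
D3: mem[0x05..0x0c] <- [c6 bd 65 2f 95 37 95 95]
query mem[0x00]=0xf7, mem[0x12]=0x37, mem[0x07]=0x65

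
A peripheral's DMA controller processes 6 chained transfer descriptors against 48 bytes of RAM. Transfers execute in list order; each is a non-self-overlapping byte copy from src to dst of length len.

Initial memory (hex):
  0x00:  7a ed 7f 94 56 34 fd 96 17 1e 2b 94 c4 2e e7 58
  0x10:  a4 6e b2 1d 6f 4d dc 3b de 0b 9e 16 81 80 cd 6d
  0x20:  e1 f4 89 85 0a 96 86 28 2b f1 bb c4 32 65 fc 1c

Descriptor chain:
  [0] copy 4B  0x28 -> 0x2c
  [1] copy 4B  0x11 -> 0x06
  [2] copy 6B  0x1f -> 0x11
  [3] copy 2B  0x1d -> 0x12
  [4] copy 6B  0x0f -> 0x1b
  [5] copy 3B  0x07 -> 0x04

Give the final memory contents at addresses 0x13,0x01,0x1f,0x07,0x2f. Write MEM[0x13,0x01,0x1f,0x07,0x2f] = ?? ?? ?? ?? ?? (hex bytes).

MEM[0x13,0x01,0x1f,0x07,0x2f] = cd ed cd b2 c4

#0 dst[0x2c+4] := {0x2b,0xf1,0xbb,0xc4}
#1 dst[0x06+4] := {0x6e,0xb2,0x1d,0x6f}
#2 dst[0x11+6] := {0x6d,0xe1,0xf4,0x89,0x85,0x0a}
#3 dst[0x12+2] := {0x80,0xcd}
#4 dst[0x1b+6] := {0x58,0xa4,0x6d,0x80,0xcd,0x89}
#5 dst[0x04+3] := {0xb2,0x1d,0x6f}
query mem[0x13]=0xcd, mem[0x01]=0xed, mem[0x1f]=0xcd, mem[0x07]=0xb2, mem[0x2f]=0xc4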